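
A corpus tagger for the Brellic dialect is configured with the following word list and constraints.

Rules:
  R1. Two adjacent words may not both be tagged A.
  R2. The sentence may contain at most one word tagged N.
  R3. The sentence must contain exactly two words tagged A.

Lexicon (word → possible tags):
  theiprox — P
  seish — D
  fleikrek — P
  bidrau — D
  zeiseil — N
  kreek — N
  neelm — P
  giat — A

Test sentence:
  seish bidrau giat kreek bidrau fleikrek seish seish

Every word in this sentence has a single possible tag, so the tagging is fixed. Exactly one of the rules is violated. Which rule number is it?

Fixed tagging: D D A N D P D D.
Checking each rule: R1 pass, R2 pass, R3 fail.
Only rule 3 fails.

3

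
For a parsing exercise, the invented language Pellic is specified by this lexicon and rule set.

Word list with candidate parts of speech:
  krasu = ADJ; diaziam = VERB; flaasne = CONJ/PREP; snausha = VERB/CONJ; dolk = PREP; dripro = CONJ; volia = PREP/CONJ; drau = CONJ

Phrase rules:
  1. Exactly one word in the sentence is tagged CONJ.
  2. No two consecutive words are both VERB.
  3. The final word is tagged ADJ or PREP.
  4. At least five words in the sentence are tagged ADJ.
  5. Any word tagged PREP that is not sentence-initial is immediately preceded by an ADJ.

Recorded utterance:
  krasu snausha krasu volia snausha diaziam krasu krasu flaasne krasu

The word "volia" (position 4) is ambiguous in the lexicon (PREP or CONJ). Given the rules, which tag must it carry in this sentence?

Candidates per position — 1:krasu {ADJ}; 2:snausha {VERB,CONJ}; 3:krasu {ADJ}; 4:volia {PREP,CONJ}; 5:snausha {VERB,CONJ}; 6:diaziam {VERB}; 7:krasu {ADJ}; 8:krasu {ADJ}; 9:flaasne {CONJ,PREP}; 10:krasu {ADJ}.
If word 5 were VERB, no tagging could satisfy rule 2; so word 5 is CONJ.
If word 9 were CONJ, no tagging could satisfy rule 1; so word 9 is PREP.
If word 2 were CONJ, no tagging could satisfy rule 1; so word 2 is VERB.
If word 4 were CONJ, no tagging could satisfy rule 1; so word 4 is PREP.
That leaves exactly one tagging: ADJ VERB ADJ PREP CONJ VERB ADJ ADJ PREP ADJ.
Checking: rule 1 holds; rule 2 holds; rule 3 holds; rule 4 holds; rule 5 holds.

PREP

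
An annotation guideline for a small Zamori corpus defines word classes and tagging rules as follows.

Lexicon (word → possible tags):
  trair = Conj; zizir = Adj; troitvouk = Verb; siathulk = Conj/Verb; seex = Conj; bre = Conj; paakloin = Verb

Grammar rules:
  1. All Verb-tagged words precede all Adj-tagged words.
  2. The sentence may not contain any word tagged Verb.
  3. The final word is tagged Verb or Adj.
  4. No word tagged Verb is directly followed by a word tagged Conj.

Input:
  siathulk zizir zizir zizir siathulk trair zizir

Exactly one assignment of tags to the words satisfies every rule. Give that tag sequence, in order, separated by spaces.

Candidates per position — 1:siathulk {Conj,Verb}; 2:zizir {Adj}; 3:zizir {Adj}; 4:zizir {Adj}; 5:siathulk {Conj,Verb}; 6:trair {Conj}; 7:zizir {Adj}.
Word 1 cannot be Verb — rule 2 would then fail for every completion. It is Conj.
Word 5 cannot be Verb — rule 1 would then fail for every completion. It is Conj.
That leaves exactly one tagging: Conj Adj Adj Adj Conj Conj Adj.
Checking: rule 1 satisfied; rule 2 satisfied; rule 3 satisfied; rule 4 satisfied.

Conj Adj Adj Adj Conj Conj Adj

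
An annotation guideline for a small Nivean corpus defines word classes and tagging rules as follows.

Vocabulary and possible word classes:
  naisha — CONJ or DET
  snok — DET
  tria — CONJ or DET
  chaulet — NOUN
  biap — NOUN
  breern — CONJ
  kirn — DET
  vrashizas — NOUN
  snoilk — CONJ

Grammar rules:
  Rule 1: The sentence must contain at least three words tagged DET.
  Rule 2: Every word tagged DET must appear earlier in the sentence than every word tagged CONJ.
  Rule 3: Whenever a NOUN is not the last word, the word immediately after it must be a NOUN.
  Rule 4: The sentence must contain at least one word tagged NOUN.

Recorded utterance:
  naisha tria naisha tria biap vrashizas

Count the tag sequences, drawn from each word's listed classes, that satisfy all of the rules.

Candidates per position — 1:naisha {CONJ,DET}; 2:tria {CONJ,DET}; 3:naisha {CONJ,DET}; 4:tria {CONJ,DET}; 5:biap {NOUN}; 6:vrashizas {NOUN}.
There are 16 candidate sequences in total.
The sequences that satisfy every rule: DET DET DET CONJ NOUN NOUN; DET DET DET DET NOUN NOUN.
Count = 2.

2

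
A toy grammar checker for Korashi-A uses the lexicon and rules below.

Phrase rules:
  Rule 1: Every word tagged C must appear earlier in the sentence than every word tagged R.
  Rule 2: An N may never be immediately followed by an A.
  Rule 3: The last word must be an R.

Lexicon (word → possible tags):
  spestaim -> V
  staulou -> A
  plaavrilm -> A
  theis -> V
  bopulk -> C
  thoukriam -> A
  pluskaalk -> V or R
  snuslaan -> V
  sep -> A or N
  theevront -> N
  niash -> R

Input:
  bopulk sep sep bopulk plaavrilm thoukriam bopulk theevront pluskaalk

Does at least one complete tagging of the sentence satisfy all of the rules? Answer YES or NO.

YES

Candidates per position — 1:bopulk {C}; 2:sep {A,N}; 3:sep {A,N}; 4:bopulk {C}; 5:plaavrilm {A}; 6:thoukriam {A}; 7:bopulk {C}; 8:theevront {N}; 9:pluskaalk {V,R}.
One satisfying assignment: C N N C A A C N R.
Checking: rule 1 holds; rule 2 holds; rule 3 holds.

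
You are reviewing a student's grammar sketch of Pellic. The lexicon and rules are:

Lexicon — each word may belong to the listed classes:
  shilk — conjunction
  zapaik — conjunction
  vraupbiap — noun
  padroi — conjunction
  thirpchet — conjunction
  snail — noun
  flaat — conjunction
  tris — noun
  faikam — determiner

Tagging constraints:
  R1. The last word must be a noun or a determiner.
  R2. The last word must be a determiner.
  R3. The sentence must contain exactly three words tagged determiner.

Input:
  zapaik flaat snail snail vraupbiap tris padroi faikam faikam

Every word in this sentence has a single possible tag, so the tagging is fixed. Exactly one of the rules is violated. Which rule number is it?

Fixed tagging: conjunction conjunction noun noun noun noun conjunction determiner determiner.
Checking each rule: R1 pass, R2 pass, R3 fail.
Only rule 3 fails.

3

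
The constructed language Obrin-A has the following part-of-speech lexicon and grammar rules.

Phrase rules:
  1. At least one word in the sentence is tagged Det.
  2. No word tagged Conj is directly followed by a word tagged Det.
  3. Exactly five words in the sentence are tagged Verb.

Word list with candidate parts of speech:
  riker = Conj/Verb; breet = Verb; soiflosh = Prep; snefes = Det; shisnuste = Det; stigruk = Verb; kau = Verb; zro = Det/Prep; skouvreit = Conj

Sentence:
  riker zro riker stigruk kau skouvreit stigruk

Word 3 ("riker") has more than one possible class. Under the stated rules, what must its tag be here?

Verb

Candidates per position — 1:riker {Conj,Verb}; 2:zro {Det,Prep}; 3:riker {Conj,Verb}; 4:stigruk {Verb}; 5:kau {Verb}; 6:skouvreit {Conj}; 7:stigruk {Verb}.
At position 1, choosing Conj makes rule 3 impossible to satisfy; hence Verb.
At position 2, choosing Prep makes rule 1 impossible to satisfy; hence Det.
At position 3, choosing Conj makes rule 3 impossible to satisfy; hence Verb.
So the tagging must be: Verb Det Verb Verb Verb Conj Verb.
Check: rule 1 ✓; rule 2 ✓; rule 3 ✓.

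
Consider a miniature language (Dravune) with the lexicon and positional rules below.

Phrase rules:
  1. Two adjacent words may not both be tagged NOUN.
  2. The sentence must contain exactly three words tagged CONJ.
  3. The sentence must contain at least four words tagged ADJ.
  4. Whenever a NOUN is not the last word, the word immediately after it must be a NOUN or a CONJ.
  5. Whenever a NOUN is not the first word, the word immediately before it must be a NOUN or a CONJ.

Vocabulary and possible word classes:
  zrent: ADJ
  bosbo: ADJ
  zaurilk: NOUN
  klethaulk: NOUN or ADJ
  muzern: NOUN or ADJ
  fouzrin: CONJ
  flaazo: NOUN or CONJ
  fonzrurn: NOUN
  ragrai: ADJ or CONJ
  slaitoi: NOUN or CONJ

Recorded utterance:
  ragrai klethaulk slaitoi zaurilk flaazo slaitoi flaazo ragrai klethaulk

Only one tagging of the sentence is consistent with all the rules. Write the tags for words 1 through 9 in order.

Candidates per position — 1:ragrai {ADJ,CONJ}; 2:klethaulk {NOUN,ADJ}; 3:slaitoi {NOUN,CONJ}; 4:zaurilk {NOUN}; 5:flaazo {NOUN,CONJ}; 6:slaitoi {NOUN,CONJ}; 7:flaazo {NOUN,CONJ}; 8:ragrai {ADJ,CONJ}; 9:klethaulk {NOUN,ADJ}.
Position 1: CONJ is ruled out by rule 3; that leaves ADJ.
Position 2: NOUN is ruled out by rule 3; that leaves ADJ.
Position 3: NOUN is ruled out by rule 1; that leaves CONJ.
Position 5: NOUN is ruled out by rule 1; that leaves CONJ.
Position 8: CONJ is ruled out by rule 3; that leaves ADJ.
Position 9: NOUN is ruled out by rule 3; that leaves ADJ.
Position 7: NOUN is ruled out by rule 4; that leaves CONJ.
Position 6: CONJ is ruled out by rule 2; that leaves NOUN.
That leaves exactly one tagging: ADJ ADJ CONJ NOUN CONJ NOUN CONJ ADJ ADJ.
Verifying each rule — rule 1 ok; rule 2 ok; rule 3 ok; rule 4 ok; rule 5 ok.

ADJ ADJ CONJ NOUN CONJ NOUN CONJ ADJ ADJ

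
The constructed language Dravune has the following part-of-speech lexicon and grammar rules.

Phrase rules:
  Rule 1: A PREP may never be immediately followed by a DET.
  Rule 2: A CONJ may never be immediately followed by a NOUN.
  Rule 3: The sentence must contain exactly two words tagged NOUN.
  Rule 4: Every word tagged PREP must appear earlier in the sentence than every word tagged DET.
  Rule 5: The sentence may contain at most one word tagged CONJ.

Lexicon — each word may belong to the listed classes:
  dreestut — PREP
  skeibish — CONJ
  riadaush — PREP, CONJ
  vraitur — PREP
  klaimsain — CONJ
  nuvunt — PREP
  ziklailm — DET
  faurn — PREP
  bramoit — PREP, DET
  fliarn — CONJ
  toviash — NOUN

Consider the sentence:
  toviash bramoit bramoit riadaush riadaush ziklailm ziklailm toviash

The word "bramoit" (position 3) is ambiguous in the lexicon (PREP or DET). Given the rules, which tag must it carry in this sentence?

Candidates per position — 1:toviash {NOUN}; 2:bramoit {PREP,DET}; 3:bramoit {PREP,DET}; 4:riadaush {PREP,CONJ}; 5:riadaush {PREP,CONJ}; 6:ziklailm {DET}; 7:ziklailm {DET}; 8:toviash {NOUN}.
At position 5, choosing PREP makes rule 1 impossible to satisfy; hence CONJ.
At position 4, choosing CONJ makes rule 5 impossible to satisfy; hence PREP.
At position 2, choosing DET makes rule 4 impossible to satisfy; hence PREP.
At position 3, choosing DET makes rule 1 impossible to satisfy; hence PREP.
The only consistent sequence is: NOUN PREP PREP PREP CONJ DET DET NOUN.
Check: rule 1 ✓; rule 2 ✓; rule 3 ✓; rule 4 ✓; rule 5 ✓.

PREP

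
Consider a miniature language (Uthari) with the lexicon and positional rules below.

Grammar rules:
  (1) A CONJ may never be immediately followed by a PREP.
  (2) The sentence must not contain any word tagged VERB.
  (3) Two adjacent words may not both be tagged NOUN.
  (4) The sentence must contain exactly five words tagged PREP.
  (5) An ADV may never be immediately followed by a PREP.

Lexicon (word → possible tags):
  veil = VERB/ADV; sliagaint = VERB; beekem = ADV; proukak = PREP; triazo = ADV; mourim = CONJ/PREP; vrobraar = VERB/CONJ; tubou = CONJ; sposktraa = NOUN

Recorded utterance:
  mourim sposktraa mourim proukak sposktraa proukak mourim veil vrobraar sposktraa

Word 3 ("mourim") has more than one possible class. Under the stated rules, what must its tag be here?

PREP

Candidates per position — 1:mourim {CONJ,PREP}; 2:sposktraa {NOUN}; 3:mourim {CONJ,PREP}; 4:proukak {PREP}; 5:sposktraa {NOUN}; 6:proukak {PREP}; 7:mourim {CONJ,PREP}; 8:veil {VERB,ADV}; 9:vrobraar {VERB,CONJ}; 10:sposktraa {NOUN}.
Word 1 cannot be CONJ — rule 4 would then fail for every completion. It is PREP.
Word 3 cannot be CONJ — rule 1 would then fail for every completion. It is PREP.
Word 7 cannot be CONJ — rule 4 would then fail for every completion. It is PREP.
Word 8 cannot be VERB — rule 2 would then fail for every completion. It is ADV.
Word 9 cannot be VERB — rule 2 would then fail for every completion. It is CONJ.
So the tagging must be: PREP NOUN PREP PREP NOUN PREP PREP ADV CONJ NOUN.
Rule-by-rule: rule 1 ok; rule 2 ok; rule 3 ok; rule 4 ok; rule 5 ok.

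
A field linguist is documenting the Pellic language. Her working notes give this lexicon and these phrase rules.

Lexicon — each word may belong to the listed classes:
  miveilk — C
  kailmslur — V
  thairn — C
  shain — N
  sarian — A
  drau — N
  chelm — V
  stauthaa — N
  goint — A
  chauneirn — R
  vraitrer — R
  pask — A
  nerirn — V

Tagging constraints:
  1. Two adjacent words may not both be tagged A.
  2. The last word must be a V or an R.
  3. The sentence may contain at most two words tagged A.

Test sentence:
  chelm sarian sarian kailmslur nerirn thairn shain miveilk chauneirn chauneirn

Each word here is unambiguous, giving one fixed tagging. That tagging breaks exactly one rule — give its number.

1

Fixed tagging: V A A V V C N C R R.
Rule check: R1 fails, R2 ok, R3 ok.
Only rule 1 fails.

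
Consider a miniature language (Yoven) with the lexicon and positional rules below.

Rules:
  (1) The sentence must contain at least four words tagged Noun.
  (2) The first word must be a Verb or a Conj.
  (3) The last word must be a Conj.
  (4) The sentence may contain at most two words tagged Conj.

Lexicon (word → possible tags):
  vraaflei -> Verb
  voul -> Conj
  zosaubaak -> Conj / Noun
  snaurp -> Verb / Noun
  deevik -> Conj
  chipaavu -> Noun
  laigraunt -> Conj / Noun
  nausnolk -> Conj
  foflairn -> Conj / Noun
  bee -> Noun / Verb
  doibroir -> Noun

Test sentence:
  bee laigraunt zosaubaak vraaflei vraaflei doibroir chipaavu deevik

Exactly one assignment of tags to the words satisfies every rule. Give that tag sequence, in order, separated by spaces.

Verb Noun Noun Verb Verb Noun Noun Conj

Candidates per position — 1:bee {Noun,Verb}; 2:laigraunt {Conj,Noun}; 3:zosaubaak {Conj,Noun}; 4:vraaflei {Verb}; 5:vraaflei {Verb}; 6:doibroir {Noun}; 7:chipaavu {Noun}; 8:deevik {Conj}.
Word 1 cannot be Noun — rule 2 would then fail for every completion. It is Verb.
Word 2 cannot be Conj — rule 1 would then fail for every completion. It is Noun.
Word 3 cannot be Conj — rule 1 would then fail for every completion. It is Noun.
So the tagging must be: Verb Noun Noun Verb Verb Noun Noun Conj.
Checking: rule 1 ok; rule 2 ok; rule 3 ok; rule 4 ok.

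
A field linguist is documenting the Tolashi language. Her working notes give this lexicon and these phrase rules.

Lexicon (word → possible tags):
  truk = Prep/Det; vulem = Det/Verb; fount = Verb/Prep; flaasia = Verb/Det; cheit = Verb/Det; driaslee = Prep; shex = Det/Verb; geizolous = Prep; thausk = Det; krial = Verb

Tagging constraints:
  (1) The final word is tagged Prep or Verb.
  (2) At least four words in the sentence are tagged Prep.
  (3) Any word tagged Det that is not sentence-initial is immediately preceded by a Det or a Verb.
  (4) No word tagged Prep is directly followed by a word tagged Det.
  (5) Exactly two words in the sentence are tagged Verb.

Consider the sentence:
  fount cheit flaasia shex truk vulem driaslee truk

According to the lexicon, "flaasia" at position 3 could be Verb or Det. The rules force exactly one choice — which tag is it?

Candidates per position — 1:fount {Verb,Prep}; 2:cheit {Verb,Det}; 3:flaasia {Verb,Det}; 4:shex {Det,Verb}; 5:truk {Prep,Det}; 6:vulem {Det,Verb}; 7:driaslee {Prep}; 8:truk {Prep,Det}.
Word 1 cannot be Verb — rule 2 would then fail for every completion. It is Prep.
Word 2 cannot be Det — rule 3 would then fail for every completion. It is Verb.
Word 5 cannot be Det — rule 2 would then fail for every completion. It is Prep.
Word 6 cannot be Det — rule 3 would then fail for every completion. It is Verb.
Word 8 cannot be Det — rule 1 would then fail for every completion. It is Prep.
Word 3 cannot be Verb — rule 5 would then fail for every completion. It is Det.
Word 4 cannot be Verb — rule 5 would then fail for every completion. It is Det.
That leaves exactly one tagging: Prep Verb Det Det Prep Verb Prep Prep.
Check: rule 1 ok; rule 2 ok; rule 3 ok; rule 4 ok; rule 5 ok.

Det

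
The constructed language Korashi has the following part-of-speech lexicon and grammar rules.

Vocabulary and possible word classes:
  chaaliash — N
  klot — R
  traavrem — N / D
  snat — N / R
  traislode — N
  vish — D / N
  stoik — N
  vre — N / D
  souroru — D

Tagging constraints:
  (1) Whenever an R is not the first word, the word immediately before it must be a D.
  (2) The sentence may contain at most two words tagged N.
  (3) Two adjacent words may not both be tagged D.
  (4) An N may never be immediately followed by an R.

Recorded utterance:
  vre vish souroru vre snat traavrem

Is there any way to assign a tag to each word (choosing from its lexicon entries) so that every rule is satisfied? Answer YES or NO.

Candidates per position — 1:vre {N,D}; 2:vish {D,N}; 3:souroru {D}; 4:vre {N,D}; 5:snat {N,R}; 6:traavrem {N,D}.
Every candidate sequence violates at least one rule; no consistent tagging exists.

NO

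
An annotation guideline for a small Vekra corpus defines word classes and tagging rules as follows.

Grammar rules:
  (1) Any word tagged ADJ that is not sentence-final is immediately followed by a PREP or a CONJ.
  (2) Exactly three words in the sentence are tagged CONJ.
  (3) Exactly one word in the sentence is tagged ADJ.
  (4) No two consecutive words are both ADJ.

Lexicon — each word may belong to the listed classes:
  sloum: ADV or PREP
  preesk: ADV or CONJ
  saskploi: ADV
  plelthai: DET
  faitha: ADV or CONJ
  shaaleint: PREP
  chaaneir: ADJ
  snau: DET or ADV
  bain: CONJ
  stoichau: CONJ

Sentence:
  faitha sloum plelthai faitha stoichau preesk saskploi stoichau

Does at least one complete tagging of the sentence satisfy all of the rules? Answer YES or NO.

Candidates per position — 1:faitha {ADV,CONJ}; 2:sloum {ADV,PREP}; 3:plelthai {DET}; 4:faitha {ADV,CONJ}; 5:stoichau {CONJ}; 6:preesk {ADV,CONJ}; 7:saskploi {ADV}; 8:stoichau {CONJ}.
Rule 3 cannot be satisfied by any choice of tags from the lexicon.
So there is no consistent tagging.

NO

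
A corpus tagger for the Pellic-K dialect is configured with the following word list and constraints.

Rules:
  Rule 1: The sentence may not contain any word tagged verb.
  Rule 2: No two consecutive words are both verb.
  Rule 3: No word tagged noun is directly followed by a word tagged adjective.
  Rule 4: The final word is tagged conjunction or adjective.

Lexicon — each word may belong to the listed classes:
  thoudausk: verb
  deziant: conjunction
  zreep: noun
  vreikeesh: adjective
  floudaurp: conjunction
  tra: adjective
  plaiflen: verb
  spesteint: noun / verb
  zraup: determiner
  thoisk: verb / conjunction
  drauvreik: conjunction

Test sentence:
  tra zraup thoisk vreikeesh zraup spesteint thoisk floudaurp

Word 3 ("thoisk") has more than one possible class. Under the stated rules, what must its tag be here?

Candidates per position — 1:tra {adjective}; 2:zraup {determiner}; 3:thoisk {verb,conjunction}; 4:vreikeesh {adjective}; 5:zraup {determiner}; 6:spesteint {noun,verb}; 7:thoisk {verb,conjunction}; 8:floudaurp {conjunction}.
If word 3 were verb, no tagging could satisfy rule 1; so word 3 is conjunction.
If word 6 were verb, no tagging could satisfy rule 1; so word 6 is noun.
If word 7 were verb, no tagging could satisfy rule 1; so word 7 is conjunction.
The only consistent sequence is: adjective determiner conjunction adjective determiner noun conjunction conjunction.
Rule-by-rule: rule 1 ok; rule 2 ok; rule 3 ok; rule 4 ok.

conjunction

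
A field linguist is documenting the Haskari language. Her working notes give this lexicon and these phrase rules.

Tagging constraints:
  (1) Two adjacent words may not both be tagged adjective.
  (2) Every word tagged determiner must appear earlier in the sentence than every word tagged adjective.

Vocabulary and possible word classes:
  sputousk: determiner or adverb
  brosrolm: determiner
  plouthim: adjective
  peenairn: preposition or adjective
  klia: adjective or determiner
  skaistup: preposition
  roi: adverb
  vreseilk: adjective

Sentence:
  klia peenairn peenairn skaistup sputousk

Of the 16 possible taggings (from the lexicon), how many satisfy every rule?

6

Candidates per position — 1:klia {adjective,determiner}; 2:peenairn {preposition,adjective}; 3:peenairn {preposition,adjective}; 4:skaistup {preposition}; 5:sputousk {determiner,adverb}.
There are 16 candidate sequences in total.
Checking each against the rules leaves 6 sequences.
Count = 6.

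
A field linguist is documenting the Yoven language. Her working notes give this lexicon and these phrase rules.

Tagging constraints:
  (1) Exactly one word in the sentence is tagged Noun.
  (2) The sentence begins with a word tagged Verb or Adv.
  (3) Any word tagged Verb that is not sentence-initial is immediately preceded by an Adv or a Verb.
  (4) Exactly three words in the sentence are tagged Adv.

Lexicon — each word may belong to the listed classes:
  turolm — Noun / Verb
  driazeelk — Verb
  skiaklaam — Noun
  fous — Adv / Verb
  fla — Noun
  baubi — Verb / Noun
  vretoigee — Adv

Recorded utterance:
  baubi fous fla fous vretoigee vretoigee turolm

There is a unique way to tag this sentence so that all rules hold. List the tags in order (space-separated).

Verb Verb Noun Adv Adv Adv Verb

Candidates per position — 1:baubi {Verb,Noun}; 2:fous {Adv,Verb}; 3:fla {Noun}; 4:fous {Adv,Verb}; 5:vretoigee {Adv}; 6:vretoigee {Adv}; 7:turolm {Noun,Verb}.
If word 1 were Noun, no tagging could satisfy rule 1; so word 1 is Verb.
If word 4 were Verb, no tagging could satisfy rule 3; so word 4 is Adv.
If word 7 were Noun, no tagging could satisfy rule 1; so word 7 is Verb.
If word 2 were Adv, no tagging could satisfy rule 4; so word 2 is Verb.
So the tagging must be: Verb Verb Noun Adv Adv Adv Verb.
Verifying each rule — rule 1 ✓; rule 2 ✓; rule 3 ✓; rule 4 ✓.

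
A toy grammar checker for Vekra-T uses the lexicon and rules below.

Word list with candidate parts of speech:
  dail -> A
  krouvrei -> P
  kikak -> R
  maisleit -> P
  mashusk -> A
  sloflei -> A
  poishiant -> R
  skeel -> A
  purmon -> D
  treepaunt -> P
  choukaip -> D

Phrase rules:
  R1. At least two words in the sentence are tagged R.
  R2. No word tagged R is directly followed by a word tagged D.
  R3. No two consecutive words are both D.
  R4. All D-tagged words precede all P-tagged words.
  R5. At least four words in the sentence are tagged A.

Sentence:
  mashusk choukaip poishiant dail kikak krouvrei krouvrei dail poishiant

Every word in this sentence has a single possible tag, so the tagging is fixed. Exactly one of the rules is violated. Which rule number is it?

5

Fixed tagging: A D R A R P P A R.
Applying the rules: R1 ok, R2 ok, R3 ok, R4 ok, R5 fails.
Only rule 5 fails.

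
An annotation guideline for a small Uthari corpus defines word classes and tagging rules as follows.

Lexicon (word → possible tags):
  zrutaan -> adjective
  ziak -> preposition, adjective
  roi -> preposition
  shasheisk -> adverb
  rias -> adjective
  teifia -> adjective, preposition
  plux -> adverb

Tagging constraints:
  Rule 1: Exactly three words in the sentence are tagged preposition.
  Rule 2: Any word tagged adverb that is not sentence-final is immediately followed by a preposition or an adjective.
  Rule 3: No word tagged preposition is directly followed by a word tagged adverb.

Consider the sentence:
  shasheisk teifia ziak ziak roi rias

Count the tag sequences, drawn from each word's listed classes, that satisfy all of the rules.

Candidates per position — 1:shasheisk {adverb}; 2:teifia {adjective,preposition}; 3:ziak {preposition,adjective}; 4:ziak {preposition,adjective}; 5:roi {preposition}; 6:rias {adjective}.
There are 8 candidate sequences in total.
The sequences that satisfy every rule: adverb adjective preposition preposition preposition adjective; adverb preposition preposition adjective preposition adjective; adverb preposition adjective preposition preposition adjective.
Count = 3.

3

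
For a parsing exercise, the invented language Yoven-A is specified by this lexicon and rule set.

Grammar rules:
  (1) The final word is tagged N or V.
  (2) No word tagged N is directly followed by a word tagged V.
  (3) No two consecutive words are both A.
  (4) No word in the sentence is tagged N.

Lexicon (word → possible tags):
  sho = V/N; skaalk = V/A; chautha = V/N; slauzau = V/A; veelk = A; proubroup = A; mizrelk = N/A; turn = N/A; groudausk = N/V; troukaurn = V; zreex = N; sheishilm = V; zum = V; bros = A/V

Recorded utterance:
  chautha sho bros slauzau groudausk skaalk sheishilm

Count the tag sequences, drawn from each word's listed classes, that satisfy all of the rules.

Candidates per position — 1:chautha {V,N}; 2:sho {V,N}; 3:bros {A,V}; 4:slauzau {V,A}; 5:groudausk {N,V}; 6:skaalk {V,A}; 7:sheishilm {V}.
There are 64 candidate sequences in total.
Checking each against the rules leaves 6 sequences.
Count = 6.

6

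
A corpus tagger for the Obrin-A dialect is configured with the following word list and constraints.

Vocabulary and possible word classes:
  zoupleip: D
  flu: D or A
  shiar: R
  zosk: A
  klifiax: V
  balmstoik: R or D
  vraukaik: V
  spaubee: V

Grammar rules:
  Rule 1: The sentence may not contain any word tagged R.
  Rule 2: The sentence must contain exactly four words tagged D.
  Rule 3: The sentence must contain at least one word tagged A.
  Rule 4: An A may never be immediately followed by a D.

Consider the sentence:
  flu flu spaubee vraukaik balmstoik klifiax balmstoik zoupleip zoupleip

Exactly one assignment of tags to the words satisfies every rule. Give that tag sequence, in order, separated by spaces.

Candidates per position — 1:flu {D,A}; 2:flu {D,A}; 3:spaubee {V}; 4:vraukaik {V}; 5:balmstoik {R,D}; 6:klifiax {V}; 7:balmstoik {R,D}; 8:zoupleip {D}; 9:zoupleip {D}.
Position 5: R is ruled out by rule 1; that leaves D.
Position 7: R is ruled out by rule 1; that leaves D.
Position 1: D is ruled out by rule 2; that leaves A.
Position 2: D is ruled out by rule 2; that leaves A.
So the tagging must be: A A V V D V D D D.
Rule-by-rule: rule 1 satisfied; rule 2 satisfied; rule 3 satisfied; rule 4 satisfied.

A A V V D V D D D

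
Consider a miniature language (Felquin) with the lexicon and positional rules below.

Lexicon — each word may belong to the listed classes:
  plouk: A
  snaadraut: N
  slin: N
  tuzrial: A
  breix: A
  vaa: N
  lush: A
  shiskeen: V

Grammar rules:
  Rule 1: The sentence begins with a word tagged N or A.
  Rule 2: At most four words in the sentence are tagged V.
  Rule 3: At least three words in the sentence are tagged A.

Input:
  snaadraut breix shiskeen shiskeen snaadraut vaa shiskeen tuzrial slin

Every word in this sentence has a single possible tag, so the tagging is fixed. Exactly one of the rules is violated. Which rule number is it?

Fixed tagging: N A V V N N V A N.
Rule check: R1 ✓, R2 ✓, R3 ✗.
Only rule 3 fails.

3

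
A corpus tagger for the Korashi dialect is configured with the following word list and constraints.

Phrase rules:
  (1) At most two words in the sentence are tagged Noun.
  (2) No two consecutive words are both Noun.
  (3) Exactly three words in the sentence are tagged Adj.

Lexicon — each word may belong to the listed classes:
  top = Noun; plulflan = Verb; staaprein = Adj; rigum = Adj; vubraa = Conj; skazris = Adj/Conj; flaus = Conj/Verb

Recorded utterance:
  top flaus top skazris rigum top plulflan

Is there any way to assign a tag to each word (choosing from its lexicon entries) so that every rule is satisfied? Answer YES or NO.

NO

Candidates per position — 1:top {Noun}; 2:flaus {Conj,Verb}; 3:top {Noun}; 4:skazris {Adj,Conj}; 5:rigum {Adj}; 6:top {Noun}; 7:plulflan {Verb}.
Rule 1 cannot be satisfied by any choice of tags from the lexicon.
So there is no consistent tagging.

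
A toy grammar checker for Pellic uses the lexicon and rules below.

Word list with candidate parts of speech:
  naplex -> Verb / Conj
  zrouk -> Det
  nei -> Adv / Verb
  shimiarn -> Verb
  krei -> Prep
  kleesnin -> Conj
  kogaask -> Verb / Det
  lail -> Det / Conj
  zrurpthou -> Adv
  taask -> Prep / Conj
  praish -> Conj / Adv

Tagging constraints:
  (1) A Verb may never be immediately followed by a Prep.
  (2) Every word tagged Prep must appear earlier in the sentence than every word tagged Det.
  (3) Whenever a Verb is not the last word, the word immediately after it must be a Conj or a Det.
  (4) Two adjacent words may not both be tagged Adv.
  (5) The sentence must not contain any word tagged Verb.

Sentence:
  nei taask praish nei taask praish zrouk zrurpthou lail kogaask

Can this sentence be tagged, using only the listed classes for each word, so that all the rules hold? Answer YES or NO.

Candidates per position — 1:nei {Adv,Verb}; 2:taask {Prep,Conj}; 3:praish {Conj,Adv}; 4:nei {Adv,Verb}; 5:taask {Prep,Conj}; 6:praish {Conj,Adv}; 7:zrouk {Det}; 8:zrurpthou {Adv}; 9:lail {Det,Conj}; 10:kogaask {Verb,Det}.
One satisfying assignment: Adv Conj Conj Adv Conj Conj Det Adv Conj Det.
Rule-by-rule: rule 1 ok; rule 2 ok; rule 3 ok; rule 4 ok; rule 5 ok.

YES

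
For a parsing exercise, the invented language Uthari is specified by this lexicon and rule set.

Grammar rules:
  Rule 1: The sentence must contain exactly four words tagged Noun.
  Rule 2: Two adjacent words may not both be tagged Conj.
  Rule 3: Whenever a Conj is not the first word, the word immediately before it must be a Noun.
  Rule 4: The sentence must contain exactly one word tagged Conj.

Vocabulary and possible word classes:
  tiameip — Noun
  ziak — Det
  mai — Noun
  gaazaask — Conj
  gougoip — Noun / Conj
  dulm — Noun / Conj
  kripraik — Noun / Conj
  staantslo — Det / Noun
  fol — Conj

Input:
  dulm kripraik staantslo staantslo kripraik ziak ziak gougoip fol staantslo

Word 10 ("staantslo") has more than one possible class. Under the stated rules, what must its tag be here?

Det

Candidates per position — 1:dulm {Noun,Conj}; 2:kripraik {Noun,Conj}; 3:staantslo {Det,Noun}; 4:staantslo {Det,Noun}; 5:kripraik {Noun,Conj}; 6:ziak {Det}; 7:ziak {Det}; 8:gougoip {Noun,Conj}; 9:fol {Conj}; 10:staantslo {Det,Noun}.
Word 1 cannot be Conj — rule 4 would then fail for every completion. It is Noun.
Word 2 cannot be Conj — rule 4 would then fail for every completion. It is Noun.
Word 5 cannot be Conj — rule 4 would then fail for every completion. It is Noun.
Word 8 cannot be Conj — rule 2 would then fail for every completion. It is Noun.
Word 10 cannot be Noun — rule 1 would then fail for every completion. It is Det.
Word 3 cannot be Noun — rule 1 would then fail for every completion. It is Det.
Word 4 cannot be Noun — rule 1 would then fail for every completion. It is Det.
That leaves exactly one tagging: Noun Noun Det Det Noun Det Det Noun Conj Det.
Rule-by-rule: rule 1 satisfied; rule 2 satisfied; rule 3 satisfied; rule 4 satisfied.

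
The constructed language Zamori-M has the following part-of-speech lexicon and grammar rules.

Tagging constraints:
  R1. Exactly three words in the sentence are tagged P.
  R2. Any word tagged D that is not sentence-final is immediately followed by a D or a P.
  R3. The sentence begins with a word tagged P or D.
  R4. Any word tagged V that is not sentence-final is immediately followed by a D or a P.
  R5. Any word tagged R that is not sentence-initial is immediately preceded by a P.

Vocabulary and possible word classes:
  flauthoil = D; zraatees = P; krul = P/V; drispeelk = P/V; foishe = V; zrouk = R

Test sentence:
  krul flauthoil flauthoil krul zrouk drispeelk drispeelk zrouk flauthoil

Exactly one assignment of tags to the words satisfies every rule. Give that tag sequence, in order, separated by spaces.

Candidates per position — 1:krul {P,V}; 2:flauthoil {D}; 3:flauthoil {D}; 4:krul {P,V}; 5:zrouk {R}; 6:drispeelk {P,V}; 7:drispeelk {P,V}; 8:zrouk {R}; 9:flauthoil {D}.
Word 1 cannot be V — rule 3 would then fail for every completion. It is P.
Word 4 cannot be V — rule 2 would then fail for every completion. It is P.
Word 7 cannot be V — rule 4 would then fail for every completion. It is P.
Word 6 cannot be P — rule 1 would then fail for every completion. It is V.
That leaves exactly one tagging: P D D P R V P R D.
Rule-by-rule: rule 1 satisfied; rule 2 satisfied; rule 3 satisfied; rule 4 satisfied; rule 5 satisfied.

P D D P R V P R D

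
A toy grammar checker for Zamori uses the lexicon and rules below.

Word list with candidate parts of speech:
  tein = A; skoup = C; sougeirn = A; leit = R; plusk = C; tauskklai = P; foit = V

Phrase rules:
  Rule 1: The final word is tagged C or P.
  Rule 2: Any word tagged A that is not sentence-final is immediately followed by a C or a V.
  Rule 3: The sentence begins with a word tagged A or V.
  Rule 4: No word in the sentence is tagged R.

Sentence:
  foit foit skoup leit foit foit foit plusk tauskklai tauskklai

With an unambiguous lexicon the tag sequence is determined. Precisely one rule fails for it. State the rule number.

4

Fixed tagging: V V C R V V V C P P.
Applying the rules: R1 pass, R2 pass, R3 pass, R4 fail.
Only rule 4 fails.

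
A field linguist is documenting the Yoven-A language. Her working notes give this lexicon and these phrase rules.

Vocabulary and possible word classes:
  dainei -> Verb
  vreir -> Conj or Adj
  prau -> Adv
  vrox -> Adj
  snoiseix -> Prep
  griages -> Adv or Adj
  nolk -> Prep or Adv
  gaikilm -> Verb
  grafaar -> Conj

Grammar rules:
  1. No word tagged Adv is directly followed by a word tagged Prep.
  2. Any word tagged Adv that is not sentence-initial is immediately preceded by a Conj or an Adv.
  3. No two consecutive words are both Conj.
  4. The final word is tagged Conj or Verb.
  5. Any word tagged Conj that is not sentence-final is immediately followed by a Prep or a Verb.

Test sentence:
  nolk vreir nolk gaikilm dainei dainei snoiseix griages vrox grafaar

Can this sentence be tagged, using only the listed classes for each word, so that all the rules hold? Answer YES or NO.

YES

Candidates per position — 1:nolk {Prep,Adv}; 2:vreir {Conj,Adj}; 3:nolk {Prep,Adv}; 4:gaikilm {Verb}; 5:dainei {Verb}; 6:dainei {Verb}; 7:snoiseix {Prep}; 8:griages {Adv,Adj}; 9:vrox {Adj}; 10:grafaar {Conj}.
One satisfying assignment: Adv Conj Prep Verb Verb Verb Prep Adj Adj Conj.
Checking: rule 1 ok; rule 2 ok; rule 3 ok; rule 4 ok; rule 5 ok.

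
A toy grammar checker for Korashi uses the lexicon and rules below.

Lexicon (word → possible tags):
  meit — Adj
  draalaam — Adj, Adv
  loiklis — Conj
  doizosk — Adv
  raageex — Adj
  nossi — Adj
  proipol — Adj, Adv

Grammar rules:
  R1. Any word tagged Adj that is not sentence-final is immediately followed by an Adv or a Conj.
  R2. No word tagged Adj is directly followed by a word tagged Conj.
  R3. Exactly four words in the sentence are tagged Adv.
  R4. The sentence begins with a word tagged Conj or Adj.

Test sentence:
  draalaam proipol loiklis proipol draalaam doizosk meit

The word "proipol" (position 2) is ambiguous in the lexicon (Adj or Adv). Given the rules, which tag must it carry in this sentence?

Adv

Candidates per position — 1:draalaam {Adj,Adv}; 2:proipol {Adj,Adv}; 3:loiklis {Conj}; 4:proipol {Adj,Adv}; 5:draalaam {Adj,Adv}; 6:doizosk {Adv}; 7:meit {Adj}.
At position 1, choosing Adv makes rule 4 impossible to satisfy; hence Adj.
At position 2, choosing Adj makes rule 1 impossible to satisfy; hence Adv.
At position 4, choosing Adj makes rule 3 impossible to satisfy; hence Adv.
At position 5, choosing Adj makes rule 3 impossible to satisfy; hence Adv.
So the tagging must be: Adj Adv Conj Adv Adv Adv Adj.
Checking: rule 1 satisfied; rule 2 satisfied; rule 3 satisfied; rule 4 satisfied.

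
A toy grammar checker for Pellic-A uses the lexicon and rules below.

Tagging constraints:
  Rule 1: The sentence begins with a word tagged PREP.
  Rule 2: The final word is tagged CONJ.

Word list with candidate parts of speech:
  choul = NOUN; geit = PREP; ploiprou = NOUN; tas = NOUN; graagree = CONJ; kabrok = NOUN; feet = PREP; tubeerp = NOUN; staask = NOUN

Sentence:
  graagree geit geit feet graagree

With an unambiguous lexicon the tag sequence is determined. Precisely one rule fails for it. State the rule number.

1

Fixed tagging: CONJ PREP PREP PREP CONJ.
Applying the rules: R1 fails, R2 ok.
Only rule 1 fails.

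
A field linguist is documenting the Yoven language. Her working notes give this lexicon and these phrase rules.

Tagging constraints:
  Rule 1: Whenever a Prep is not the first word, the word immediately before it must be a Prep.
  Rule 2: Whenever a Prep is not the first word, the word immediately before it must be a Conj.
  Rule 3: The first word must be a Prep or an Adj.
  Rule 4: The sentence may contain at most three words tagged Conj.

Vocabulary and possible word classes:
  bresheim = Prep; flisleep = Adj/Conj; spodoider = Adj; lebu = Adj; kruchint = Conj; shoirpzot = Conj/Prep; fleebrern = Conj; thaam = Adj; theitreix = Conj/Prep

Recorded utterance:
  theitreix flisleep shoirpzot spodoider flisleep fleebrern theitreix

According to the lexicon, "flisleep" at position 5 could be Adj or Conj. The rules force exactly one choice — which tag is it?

Candidates per position — 1:theitreix {Conj,Prep}; 2:flisleep {Adj,Conj}; 3:shoirpzot {Conj,Prep}; 4:spodoider {Adj}; 5:flisleep {Adj,Conj}; 6:fleebrern {Conj}; 7:theitreix {Conj,Prep}.
If word 1 were Conj, no tagging could satisfy rule 3; so word 1 is Prep.
If word 3 were Prep, no tagging could satisfy rule 1; so word 3 is Conj.
If word 7 were Prep, no tagging could satisfy rule 1; so word 7 is Conj.
If word 2 were Conj, no tagging could satisfy rule 4; so word 2 is Adj.
If word 5 were Conj, no tagging could satisfy rule 4; so word 5 is Adj.
That leaves exactly one tagging: Prep Adj Conj Adj Adj Conj Conj.
Check: rule 1 ok; rule 2 ok; rule 3 ok; rule 4 ok.

Adj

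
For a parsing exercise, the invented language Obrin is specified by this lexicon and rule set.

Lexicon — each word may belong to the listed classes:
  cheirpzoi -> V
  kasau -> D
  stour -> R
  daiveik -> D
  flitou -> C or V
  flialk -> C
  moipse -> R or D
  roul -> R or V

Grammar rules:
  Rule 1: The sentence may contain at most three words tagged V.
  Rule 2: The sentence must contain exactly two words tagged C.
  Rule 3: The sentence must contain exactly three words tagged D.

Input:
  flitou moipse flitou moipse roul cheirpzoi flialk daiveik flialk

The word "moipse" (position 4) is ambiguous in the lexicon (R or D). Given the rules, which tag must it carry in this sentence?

D

Candidates per position — 1:flitou {C,V}; 2:moipse {R,D}; 3:flitou {C,V}; 4:moipse {R,D}; 5:roul {R,V}; 6:cheirpzoi {V}; 7:flialk {C}; 8:daiveik {D}; 9:flialk {C}.
If word 1 were C, no tagging could satisfy rule 2; so word 1 is V.
If word 2 were R, no tagging could satisfy rule 3; so word 2 is D.
If word 3 were C, no tagging could satisfy rule 2; so word 3 is V.
If word 4 were R, no tagging could satisfy rule 3; so word 4 is D.
If word 5 were V, no tagging could satisfy rule 1; so word 5 is R.
That leaves exactly one tagging: V D V D R V C D C.
Rule-by-rule: rule 1 satisfied; rule 2 satisfied; rule 3 satisfied.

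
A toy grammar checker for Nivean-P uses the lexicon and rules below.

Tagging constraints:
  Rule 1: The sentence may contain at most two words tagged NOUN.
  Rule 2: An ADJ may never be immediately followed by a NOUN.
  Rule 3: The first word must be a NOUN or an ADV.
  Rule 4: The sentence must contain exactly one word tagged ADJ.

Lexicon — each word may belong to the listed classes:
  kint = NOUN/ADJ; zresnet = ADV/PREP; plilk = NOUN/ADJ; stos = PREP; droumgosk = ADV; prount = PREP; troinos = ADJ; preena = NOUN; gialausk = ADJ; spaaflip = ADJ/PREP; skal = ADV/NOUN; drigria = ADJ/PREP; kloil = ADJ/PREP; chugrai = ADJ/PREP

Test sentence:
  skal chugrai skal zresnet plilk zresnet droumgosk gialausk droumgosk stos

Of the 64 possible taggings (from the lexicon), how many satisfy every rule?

12

Candidates per position — 1:skal {ADV,NOUN}; 2:chugrai {ADJ,PREP}; 3:skal {ADV,NOUN}; 4:zresnet {ADV,PREP}; 5:plilk {NOUN,ADJ}; 6:zresnet {ADV,PREP}; 7:droumgosk {ADV}; 8:gialausk {ADJ}; 9:droumgosk {ADV}; 10:stos {PREP}.
There are 64 candidate sequences in total.
Checking each against the rules leaves 12 sequences.
Count = 12.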